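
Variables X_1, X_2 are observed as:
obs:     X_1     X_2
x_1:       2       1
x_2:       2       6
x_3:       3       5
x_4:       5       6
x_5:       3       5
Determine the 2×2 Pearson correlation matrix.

Step 1 — column means:
  mean(X_1) = (2 + 2 + 3 + 5 + 3) / 5 = 15/5 = 3
  mean(X_2) = (1 + 6 + 5 + 6 + 5) / 5 = 23/5 = 4.6

Step 2 — sample variances and covariances s[i,j] = (1/(n-1)) · Σ_k (x_{k,i} - mean_i) · (x_{k,j} - mean_j), with n-1 = 4:
  s[X_1,X_1] = ((-1)·(-1) + (-1)·(-1) + (0)·(0) + (2)·(2) + (0)·(0)) / 4 = 6/4 = 1.5
  s[X_1,X_2] = ((-1)·(-3.6) + (-1)·(1.4) + (0)·(0.4) + (2)·(1.4) + (0)·(0.4)) / 4 = 5/4 = 1.25
  s[X_2,X_2] = ((-3.6)·(-3.6) + (1.4)·(1.4) + (0.4)·(0.4) + (1.4)·(1.4) + (0.4)·(0.4)) / 4 = 17.2/4 = 4.3
  Sample standard deviations s_i = √(s[i,i]):
  s(X_1) = √(1.5) = 1.2247
  s(X_2) = √(4.3) = 2.0736

Step 3 — r_{ij} = s_{ij} / (s_i · s_j):
  r[X_1,X_1] = 1 (diagonal).
  r[X_1,X_2] = 1.25 / (1.2247 · 2.0736) = 1.25 / 2.5397 = 0.4922
  r[X_2,X_2] = 1 (diagonal).

R is symmetric with unit diagonal. Assembling:

R = [[1, 0.4922],
 [0.4922, 1]]


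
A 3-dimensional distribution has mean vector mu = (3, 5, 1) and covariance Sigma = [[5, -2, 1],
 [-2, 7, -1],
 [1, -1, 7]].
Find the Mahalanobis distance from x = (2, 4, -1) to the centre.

Step 1 — centre the observation: (x - mu) = (-1, -1, -2).

Step 2 — invert Sigma (cofactor / det for 3×3, or solve directly):
  Sigma^{-1} = [[0.2297, 0.0622, -0.0239],
 [0.0622, 0.1627, 0.0144],
 [-0.0239, 0.0144, 0.1483]].

Step 3 — form the quadratic (x - mu)^T · Sigma^{-1} · (x - mu):
  Sigma^{-1} · (x - mu) = (-0.244, -0.2536, -0.2871).
  (x - mu)^T · [Sigma^{-1} · (x - mu)] = (-1)·(-0.244) + (-1)·(-0.2536) + (-2)·(-0.2871) = 1.0718.

Step 4 — take square root: d = √(1.0718) ≈ 1.0353.

d(x, mu) = √(1.0718) ≈ 1.0353


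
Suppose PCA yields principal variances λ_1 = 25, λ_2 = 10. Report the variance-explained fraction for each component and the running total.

Step 1 — total variance = trace(Sigma) = Σ λ_i = 25 + 10 = 35.

Step 2 — fraction explained by component i = λ_i / Σ λ:
  PC1: 25/35 = 0.7143
  PC2: 10/35 = 0.2857

Step 3 — cumulative fraction after k components = (λ_1 + ... + λ_k) / Σ λ:
  k = 1: 25/35 = 0.7143
  k = 2: (25 + 10)/35 = 35/35 = 1

Summary (fraction, with percent):

explained: PC1 0.7143 (71.43%), PC2 0.2857 (28.57%);  cumulative: 0.7143, 1


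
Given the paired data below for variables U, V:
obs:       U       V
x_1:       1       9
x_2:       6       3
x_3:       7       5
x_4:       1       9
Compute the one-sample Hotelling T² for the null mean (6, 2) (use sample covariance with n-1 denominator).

Step 1 — sample mean vector:
  mean(U) = (1 + 6 + 7 + 1) / 4 = 15/4 = 3.75
  mean(V) = (9 + 3 + 5 + 9) / 4 = 26/4 = 6.5
  x̄ = (3.75, 6.5),  deviation x̄ - mu_0 = (3.75, 6.5) - (6, 2) = (-2.25, 4.5).

Step 2 — sample covariance matrix, S[i,j] = (1/(n-1)) · Σ_k (x_{k,i} - mean_i) · (x_{k,j} - mean_j), divisor n-1 = 3:
  S[U,U] = ((-2.75)·(-2.75) + (2.25)·(2.25) + (3.25)·(3.25) + (-2.75)·(-2.75)) / 3 = 30.75/3 = 10.25
  S[U,V] = ((-2.75)·(2.5) + (2.25)·(-3.5) + (3.25)·(-1.5) + (-2.75)·(2.5)) / 3 = -26.5/3 = -8.8333
  S[V,V] = ((2.5)·(2.5) + (-3.5)·(-3.5) + (-1.5)·(-1.5) + (2.5)·(2.5)) / 3 = 27/3 = 9
  S = [[10.25, -8.8333],
 [-8.8333, 9]].

Step 3 — invert S. det(S) = 10.25·9 - (-8.8333)² = 14.2222.
  S^{-1} = (1/det) · [[d, -b], [-b, a]] = [[0.6328, 0.6211],
 [0.6211, 0.7207]].

Step 4 — quadratic form (x̄ - mu_0)^T · S^{-1} · (x̄ - mu_0):
  S^{-1} · (x̄ - mu_0) = (1.3711, 1.8457),
  (x̄ - mu_0)^T · [...] = (-2.25)·(1.3711) + (4.5)·(1.8457) = 5.2207.

Step 5 — scale by n: T² = 4 · 5.2207 = 20.8828.

T² ≈ 20.8828


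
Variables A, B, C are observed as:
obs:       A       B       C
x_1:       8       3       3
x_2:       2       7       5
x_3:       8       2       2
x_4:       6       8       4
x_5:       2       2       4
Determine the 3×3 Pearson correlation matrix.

Step 1 — column means:
  mean(A) = (8 + 2 + 8 + 6 + 2) / 5 = 26/5 = 5.2
  mean(B) = (3 + 7 + 2 + 8 + 2) / 5 = 22/5 = 4.4
  mean(C) = (3 + 5 + 2 + 4 + 4) / 5 = 18/5 = 3.6

Step 2 — sample variances and covariances s[i,j] = (1/(n-1)) · Σ_k (x_{k,i} - mean_i) · (x_{k,j} - mean_j), with n-1 = 4:
  s[A,A] = ((2.8)·(2.8) + (-3.2)·(-3.2) + (2.8)·(2.8) + (0.8)·(0.8) + (-3.2)·(-3.2)) / 4 = 36.8/4 = 9.2
  s[A,B] = ((2.8)·(-1.4) + (-3.2)·(2.6) + (2.8)·(-2.4) + (0.8)·(3.6) + (-3.2)·(-2.4)) / 4 = -8.4/4 = -2.1
  s[A,C] = ((2.8)·(-0.6) + (-3.2)·(1.4) + (2.8)·(-1.6) + (0.8)·(0.4) + (-3.2)·(0.4)) / 4 = -11.6/4 = -2.9
  s[B,B] = ((-1.4)·(-1.4) + (2.6)·(2.6) + (-2.4)·(-2.4) + (3.6)·(3.6) + (-2.4)·(-2.4)) / 4 = 33.2/4 = 8.3
  s[B,C] = ((-1.4)·(-0.6) + (2.6)·(1.4) + (-2.4)·(-1.6) + (3.6)·(0.4) + (-2.4)·(0.4)) / 4 = 8.8/4 = 2.2
  s[C,C] = ((-0.6)·(-0.6) + (1.4)·(1.4) + (-1.6)·(-1.6) + (0.4)·(0.4) + (0.4)·(0.4)) / 4 = 5.2/4 = 1.3
  Sample standard deviations s_i = √(s[i,i]):
  s(A) = √(9.2) = 3.0332
  s(B) = √(8.3) = 2.881
  s(C) = √(1.3) = 1.1402

Step 3 — r_{ij} = s_{ij} / (s_i · s_j):
  r[A,A] = 1 (diagonal).
  r[A,B] = -2.1 / (3.0332 · 2.881) = -2.1 / 8.7384 = -0.2403
  r[A,C] = -2.9 / (3.0332 · 1.1402) = -2.9 / 3.4583 = -0.8386
  r[B,B] = 1 (diagonal).
  r[B,C] = 2.2 / (2.881 · 1.1402) = 2.2 / 3.2848 = 0.6697
  r[C,C] = 1 (diagonal).

R is symmetric with unit diagonal. Assembling:

R = [[1, -0.2403, -0.8386],
 [-0.2403, 1, 0.6697],
 [-0.8386, 0.6697, 1]]


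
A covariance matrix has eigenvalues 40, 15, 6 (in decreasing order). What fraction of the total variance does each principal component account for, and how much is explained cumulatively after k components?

Step 1 — total variance = trace(Sigma) = Σ λ_i = 40 + 15 + 6 = 61.

Step 2 — fraction explained by component i = λ_i / Σ λ:
  PC1: 40/61 = 0.6557
  PC2: 15/61 = 0.2459
  PC3: 6/61 = 0.0984

Step 3 — cumulative fraction after k components = (λ_1 + ... + λ_k) / Σ λ:
  k = 1: 40/61 = 0.6557
  k = 2: (40 + 15)/61 = 55/61 = 0.9016
  k = 3: (40 + 15 + 6)/61 = 61/61 = 1

Summary (fraction, with percent):

explained: PC1 0.6557 (65.57%), PC2 0.2459 (24.59%), PC3 0.0984 (9.84%);  cumulative: 0.6557, 0.9016, 1


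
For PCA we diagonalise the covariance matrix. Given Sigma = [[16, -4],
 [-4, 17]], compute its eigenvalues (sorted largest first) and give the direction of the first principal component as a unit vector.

Step 1 — characteristic polynomial of 2×2 Sigma:
  det(Sigma - λI) = λ² - trace · λ + det = 0.
  trace = 16 + 17 = 33, det = 16·17 - (-4)² = 256.
Step 2 — discriminant:
  Δ = trace² - 4·det = 1089 - 1024 = 65.
Step 3 — eigenvalues:
  λ = (trace ± √Δ)/2 = (33 ± 8.0623)/2,
  λ_1 = 20.5311,  λ_2 = 12.4689.

Step 4 — unit eigenvector for λ_1: solve (Sigma - λ_1 I)v = 0. First row:
  (16 - 20.5311)·v_x + (-4)·v_y = 0, i.e. (-4.5311)·v_x + (-4)·v_y = 0,
  so v ∝ (b, λ_1 - a) = (-4, 4.5311); multiply by -1 so the first entry is positive: u = (4, -4.5311).
  ||u|| = √((4)² + (-4.5311)²) = √(36.5311) ≈ 6.0441,
  v_1 = u/||u|| ≈ (0.6618, -0.7497) (||v_1|| = 1).

λ_1 = 20.5311,  λ_2 = 12.4689;  v_1 ≈ (0.6618, -0.7497)


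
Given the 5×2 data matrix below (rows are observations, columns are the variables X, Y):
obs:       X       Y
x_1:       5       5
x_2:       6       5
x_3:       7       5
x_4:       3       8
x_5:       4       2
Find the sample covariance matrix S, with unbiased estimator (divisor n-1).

Step 1 — column means:
  mean(X) = (5 + 6 + 7 + 3 + 4) / 5 = 25/5 = 5
  mean(Y) = (5 + 5 + 5 + 8 + 2) / 5 = 25/5 = 5

Step 2 — sample covariance S[i,j] = (1/(n-1)) · Σ_k (x_{k,i} - mean_i) · (x_{k,j} - mean_j), with n-1 = 4.
  S[X,X] = ((0)·(0) + (1)·(1) + (2)·(2) + (-2)·(-2) + (-1)·(-1)) / 4 = 10/4 = 2.5
  S[X,Y] = ((0)·(0) + (1)·(0) + (2)·(0) + (-2)·(3) + (-1)·(-3)) / 4 = -3/4 = -0.75
  S[Y,Y] = ((0)·(0) + (0)·(0) + (0)·(0) + (3)·(3) + (-3)·(-3)) / 4 = 18/4 = 4.5

S is symmetric (S[j,i] = S[i,j]). Assembling:

S = [[2.5, -0.75],
 [-0.75, 4.5]]


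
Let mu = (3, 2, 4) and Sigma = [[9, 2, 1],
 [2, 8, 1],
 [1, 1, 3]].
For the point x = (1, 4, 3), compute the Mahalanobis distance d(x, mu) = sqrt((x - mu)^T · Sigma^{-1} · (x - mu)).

Step 1 — centre the observation: (x - mu) = (-2, 2, -1).

Step 2 — invert Sigma (cofactor / det for 3×3, or solve directly):
  Sigma^{-1} = [[0.1204, -0.0262, -0.0314],
 [-0.0262, 0.1361, -0.0366],
 [-0.0314, -0.0366, 0.356]].

Step 3 — form the quadratic (x - mu)^T · Sigma^{-1} · (x - mu):
  Sigma^{-1} · (x - mu) = (-0.2618, 0.3613, -0.3665).
  (x - mu)^T · [Sigma^{-1} · (x - mu)] = (-2)·(-0.2618) + (2)·(0.3613) + (-1)·(-0.3665) = 1.6126.

Step 4 — take square root: d = √(1.6126) ≈ 1.2699.

d(x, mu) = √(1.6126) ≈ 1.2699


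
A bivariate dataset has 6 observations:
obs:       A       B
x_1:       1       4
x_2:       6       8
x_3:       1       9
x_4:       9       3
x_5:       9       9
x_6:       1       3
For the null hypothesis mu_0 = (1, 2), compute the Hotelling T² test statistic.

Step 1 — sample mean vector:
  mean(A) = (1 + 6 + 1 + 9 + 9 + 1) / 6 = 27/6 = 4.5
  mean(B) = (4 + 8 + 9 + 3 + 9 + 3) / 6 = 36/6 = 6
  x̄ = (4.5, 6),  deviation x̄ - mu_0 = (4.5, 6) - (1, 2) = (3.5, 4).

Step 2 — sample covariance matrix, S[i,j] = (1/(n-1)) · Σ_k (x_{k,i} - mean_i) · (x_{k,j} - mean_j), divisor n-1 = 5:
  S[A,A] = ((-3.5)·(-3.5) + (1.5)·(1.5) + (-3.5)·(-3.5) + (4.5)·(4.5) + (4.5)·(4.5) + (-3.5)·(-3.5)) / 5 = 79.5/5 = 15.9
  S[A,B] = ((-3.5)·(-2) + (1.5)·(2) + (-3.5)·(3) + (4.5)·(-3) + (4.5)·(3) + (-3.5)·(-3)) / 5 = 10/5 = 2
  S[B,B] = ((-2)·(-2) + (2)·(2) + (3)·(3) + (-3)·(-3) + (3)·(3) + (-3)·(-3)) / 5 = 44/5 = 8.8
  S = [[15.9, 2],
 [2, 8.8]].

Step 3 — invert S. det(S) = 15.9·8.8 - (2)² = 135.92.
  S^{-1} = (1/det) · [[d, -b], [-b, a]] = [[0.0647, -0.0147],
 [-0.0147, 0.117]].

Step 4 — quadratic form (x̄ - mu_0)^T · S^{-1} · (x̄ - mu_0):
  S^{-1} · (x̄ - mu_0) = (0.1677, 0.4164),
  (x̄ - mu_0)^T · [...] = (3.5)·(0.1677) + (4)·(0.4164) = 2.2528.

Step 5 — scale by n: T² = 6 · 2.2528 = 13.5168.

T² ≈ 13.5168


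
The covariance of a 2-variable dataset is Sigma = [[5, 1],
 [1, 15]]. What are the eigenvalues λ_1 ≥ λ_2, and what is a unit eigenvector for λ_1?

Step 1 — characteristic polynomial of 2×2 Sigma:
  det(Sigma - λI) = λ² - trace · λ + det = 0.
  trace = 5 + 15 = 20, det = 5·15 - (1)² = 74.
Step 2 — discriminant:
  Δ = trace² - 4·det = 400 - 296 = 104.
Step 3 — eigenvalues:
  λ = (trace ± √Δ)/2 = (20 ± 10.198)/2,
  λ_1 = 15.099,  λ_2 = 4.901.

Step 4 — unit eigenvector for λ_1: solve (Sigma - λ_1 I)v = 0. First row:
  (5 - 15.099)·v_x + (1)·v_y = 0, i.e. (-10.099)·v_x + (1)·v_y = 0,
  so v ∝ (b, λ_1 - a) = (1, 10.099) = u.
  ||u|| = √((1)² + (10.099)²) = √(102.9902) ≈ 10.1484,
  v_1 = u/||u|| ≈ (0.0985, 0.9951) (||v_1|| = 1).

λ_1 = 15.099,  λ_2 = 4.901;  v_1 ≈ (0.0985, 0.9951)


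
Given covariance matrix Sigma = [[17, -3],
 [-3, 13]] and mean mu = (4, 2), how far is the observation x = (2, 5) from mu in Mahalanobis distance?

Step 1 — centre the observation: (x - mu) = (-2, 3).

Step 2 — invert Sigma. det(Sigma) = 17·13 - (-3)² = 212.
  Sigma^{-1} = (1/det) · [[d, -b], [-b, a]] = [[0.0613, 0.0142],
 [0.0142, 0.0802]].

Step 3 — form the quadratic (x - mu)^T · Sigma^{-1} · (x - mu):
  Sigma^{-1} · (x - mu) = (-0.0802, 0.2123).
  (x - mu)^T · [Sigma^{-1} · (x - mu)] = (-2)·(-0.0802) + (3)·(0.2123) = 0.7972.

Step 4 — take square root: d = √(0.7972) ≈ 0.8928.

d(x, mu) = √(0.7972) ≈ 0.8928


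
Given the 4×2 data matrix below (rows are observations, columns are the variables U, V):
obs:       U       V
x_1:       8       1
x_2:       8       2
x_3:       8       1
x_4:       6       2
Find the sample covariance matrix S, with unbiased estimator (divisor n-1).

Step 1 — column means:
  mean(U) = (8 + 8 + 8 + 6) / 4 = 30/4 = 7.5
  mean(V) = (1 + 2 + 1 + 2) / 4 = 6/4 = 1.5

Step 2 — sample covariance S[i,j] = (1/(n-1)) · Σ_k (x_{k,i} - mean_i) · (x_{k,j} - mean_j), with n-1 = 3.
  S[U,U] = ((0.5)·(0.5) + (0.5)·(0.5) + (0.5)·(0.5) + (-1.5)·(-1.5)) / 3 = 3/3 = 1
  S[U,V] = ((0.5)·(-0.5) + (0.5)·(0.5) + (0.5)·(-0.5) + (-1.5)·(0.5)) / 3 = -1/3 = -0.3333
  S[V,V] = ((-0.5)·(-0.5) + (0.5)·(0.5) + (-0.5)·(-0.5) + (0.5)·(0.5)) / 3 = 1/3 = 0.3333

S is symmetric (S[j,i] = S[i,j]). Assembling:

S = [[1, -0.3333],
 [-0.3333, 0.3333]]


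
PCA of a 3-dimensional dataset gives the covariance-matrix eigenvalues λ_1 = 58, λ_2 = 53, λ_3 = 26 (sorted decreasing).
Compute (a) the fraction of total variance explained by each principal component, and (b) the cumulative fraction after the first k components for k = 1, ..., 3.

Step 1 — total variance = trace(Sigma) = Σ λ_i = 58 + 53 + 26 = 137.

Step 2 — fraction explained by component i = λ_i / Σ λ:
  PC1: 58/137 = 0.4234
  PC2: 53/137 = 0.3869
  PC3: 26/137 = 0.1898

Step 3 — cumulative fraction after k components = (λ_1 + ... + λ_k) / Σ λ:
  k = 1: 58/137 = 0.4234
  k = 2: (58 + 53)/137 = 111/137 = 0.8102
  k = 3: (58 + 53 + 26)/137 = 137/137 = 1

Summary (fraction, with percent):

explained: PC1 0.4234 (42.34%), PC2 0.3869 (38.69%), PC3 0.1898 (18.98%);  cumulative: 0.4234, 0.8102, 1


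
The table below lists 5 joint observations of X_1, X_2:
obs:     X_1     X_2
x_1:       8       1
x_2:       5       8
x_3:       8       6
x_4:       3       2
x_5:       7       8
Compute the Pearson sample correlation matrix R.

Step 1 — column means:
  mean(X_1) = (8 + 5 + 8 + 3 + 7) / 5 = 31/5 = 6.2
  mean(X_2) = (1 + 8 + 6 + 2 + 8) / 5 = 25/5 = 5

Step 2 — sample variances and covariances s[i,j] = (1/(n-1)) · Σ_k (x_{k,i} - mean_i) · (x_{k,j} - mean_j), with n-1 = 4:
  s[X_1,X_1] = ((1.8)·(1.8) + (-1.2)·(-1.2) + (1.8)·(1.8) + (-3.2)·(-3.2) + (0.8)·(0.8)) / 4 = 18.8/4 = 4.7
  s[X_1,X_2] = ((1.8)·(-4) + (-1.2)·(3) + (1.8)·(1) + (-3.2)·(-3) + (0.8)·(3)) / 4 = 3/4 = 0.75
  s[X_2,X_2] = ((-4)·(-4) + (3)·(3) + (1)·(1) + (-3)·(-3) + (3)·(3)) / 4 = 44/4 = 11
  Sample standard deviations s_i = √(s[i,i]):
  s(X_1) = √(4.7) = 2.1679
  s(X_2) = √(11) = 3.3166

Step 3 — r_{ij} = s_{ij} / (s_i · s_j):
  r[X_1,X_1] = 1 (diagonal).
  r[X_1,X_2] = 0.75 / (2.1679 · 3.3166) = 0.75 / 7.1903 = 0.1043
  r[X_2,X_2] = 1 (diagonal).

R is symmetric with unit diagonal. Assembling:

R = [[1, 0.1043],
 [0.1043, 1]]


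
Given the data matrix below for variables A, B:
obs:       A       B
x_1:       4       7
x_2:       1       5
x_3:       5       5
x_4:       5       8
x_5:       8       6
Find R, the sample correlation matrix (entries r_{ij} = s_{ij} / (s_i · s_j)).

Step 1 — column means:
  mean(A) = (4 + 1 + 5 + 5 + 8) / 5 = 23/5 = 4.6
  mean(B) = (7 + 5 + 5 + 8 + 6) / 5 = 31/5 = 6.2

Step 2 — sample variances and covariances s[i,j] = (1/(n-1)) · Σ_k (x_{k,i} - mean_i) · (x_{k,j} - mean_j), with n-1 = 4:
  s[A,A] = ((-0.6)·(-0.6) + (-3.6)·(-3.6) + (0.4)·(0.4) + (0.4)·(0.4) + (3.4)·(3.4)) / 4 = 25.2/4 = 6.3
  s[A,B] = ((-0.6)·(0.8) + (-3.6)·(-1.2) + (0.4)·(-1.2) + (0.4)·(1.8) + (3.4)·(-0.2)) / 4 = 3.4/4 = 0.85
  s[B,B] = ((0.8)·(0.8) + (-1.2)·(-1.2) + (-1.2)·(-1.2) + (1.8)·(1.8) + (-0.2)·(-0.2)) / 4 = 6.8/4 = 1.7
  Sample standard deviations s_i = √(s[i,i]):
  s(A) = √(6.3) = 2.51
  s(B) = √(1.7) = 1.3038

Step 3 — r_{ij} = s_{ij} / (s_i · s_j):
  r[A,A] = 1 (diagonal).
  r[A,B] = 0.85 / (2.51 · 1.3038) = 0.85 / 3.2726 = 0.2597
  r[B,B] = 1 (diagonal).

R is symmetric with unit diagonal. Assembling:

R = [[1, 0.2597],
 [0.2597, 1]]


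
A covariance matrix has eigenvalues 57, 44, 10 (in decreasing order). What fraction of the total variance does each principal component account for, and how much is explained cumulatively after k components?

Step 1 — total variance = trace(Sigma) = Σ λ_i = 57 + 44 + 10 = 111.

Step 2 — fraction explained by component i = λ_i / Σ λ:
  PC1: 57/111 = 0.5135
  PC2: 44/111 = 0.3964
  PC3: 10/111 = 0.0901

Step 3 — cumulative fraction after k components = (λ_1 + ... + λ_k) / Σ λ:
  k = 1: 57/111 = 0.5135
  k = 2: (57 + 44)/111 = 101/111 = 0.9099
  k = 3: (57 + 44 + 10)/111 = 111/111 = 1

Summary (fraction, with percent):

explained: PC1 0.5135 (51.35%), PC2 0.3964 (39.64%), PC3 0.0901 (9.01%);  cumulative: 0.5135, 0.9099, 1


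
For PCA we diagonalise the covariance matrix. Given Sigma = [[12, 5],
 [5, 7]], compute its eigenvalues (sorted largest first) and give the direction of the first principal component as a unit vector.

Step 1 — characteristic polynomial of 2×2 Sigma:
  det(Sigma - λI) = λ² - trace · λ + det = 0.
  trace = 12 + 7 = 19, det = 12·7 - (5)² = 59.
Step 2 — discriminant:
  Δ = trace² - 4·det = 361 - 236 = 125.
Step 3 — eigenvalues:
  λ = (trace ± √Δ)/2 = (19 ± 11.1803)/2,
  λ_1 = 15.0902,  λ_2 = 3.9098.

Step 4 — unit eigenvector for λ_1: solve (Sigma - λ_1 I)v = 0. First row:
  (12 - 15.0902)·v_x + (5)·v_y = 0, i.e. (-3.0902)·v_x + (5)·v_y = 0,
  so v ∝ (b, λ_1 - a) = (5, 3.0902) = u.
  ||u|| = √((5)² + (3.0902)²) = √(34.5492) ≈ 5.8779,
  v_1 = u/||u|| ≈ (0.8507, 0.5257) (||v_1|| = 1).

λ_1 = 15.0902,  λ_2 = 3.9098;  v_1 ≈ (0.8507, 0.5257)


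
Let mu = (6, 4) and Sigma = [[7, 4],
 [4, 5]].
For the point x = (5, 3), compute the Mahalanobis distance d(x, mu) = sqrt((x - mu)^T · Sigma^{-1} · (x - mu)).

Step 1 — centre the observation: (x - mu) = (-1, -1).

Step 2 — invert Sigma. det(Sigma) = 7·5 - (4)² = 19.
  Sigma^{-1} = (1/det) · [[d, -b], [-b, a]] = [[0.2632, -0.2105],
 [-0.2105, 0.3684]].

Step 3 — form the quadratic (x - mu)^T · Sigma^{-1} · (x - mu):
  Sigma^{-1} · (x - mu) = (-0.0526, -0.1579).
  (x - mu)^T · [Sigma^{-1} · (x - mu)] = (-1)·(-0.0526) + (-1)·(-0.1579) = 0.2105.

Step 4 — take square root: d = √(0.2105) ≈ 0.4588.

d(x, mu) = √(0.2105) ≈ 0.4588


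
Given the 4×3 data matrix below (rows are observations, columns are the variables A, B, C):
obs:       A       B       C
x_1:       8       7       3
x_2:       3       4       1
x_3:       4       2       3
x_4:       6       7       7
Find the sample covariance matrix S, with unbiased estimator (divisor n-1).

Step 1 — column means:
  mean(A) = (8 + 3 + 4 + 6) / 4 = 21/4 = 5.25
  mean(B) = (7 + 4 + 2 + 7) / 4 = 20/4 = 5
  mean(C) = (3 + 1 + 3 + 7) / 4 = 14/4 = 3.5

Step 2 — sample covariance S[i,j] = (1/(n-1)) · Σ_k (x_{k,i} - mean_i) · (x_{k,j} - mean_j), with n-1 = 3.
  S[A,A] = ((2.75)·(2.75) + (-2.25)·(-2.25) + (-1.25)·(-1.25) + (0.75)·(0.75)) / 3 = 14.75/3 = 4.9167
  S[A,B] = ((2.75)·(2) + (-2.25)·(-1) + (-1.25)·(-3) + (0.75)·(2)) / 3 = 13/3 = 4.3333
  S[A,C] = ((2.75)·(-0.5) + (-2.25)·(-2.5) + (-1.25)·(-0.5) + (0.75)·(3.5)) / 3 = 7.5/3 = 2.5
  S[B,B] = ((2)·(2) + (-1)·(-1) + (-3)·(-3) + (2)·(2)) / 3 = 18/3 = 6
  S[B,C] = ((2)·(-0.5) + (-1)·(-2.5) + (-3)·(-0.5) + (2)·(3.5)) / 3 = 10/3 = 3.3333
  S[C,C] = ((-0.5)·(-0.5) + (-2.5)·(-2.5) + (-0.5)·(-0.5) + (3.5)·(3.5)) / 3 = 19/3 = 6.3333

S is symmetric (S[j,i] = S[i,j]). Assembling:

S = [[4.9167, 4.3333, 2.5],
 [4.3333, 6, 3.3333],
 [2.5, 3.3333, 6.3333]]


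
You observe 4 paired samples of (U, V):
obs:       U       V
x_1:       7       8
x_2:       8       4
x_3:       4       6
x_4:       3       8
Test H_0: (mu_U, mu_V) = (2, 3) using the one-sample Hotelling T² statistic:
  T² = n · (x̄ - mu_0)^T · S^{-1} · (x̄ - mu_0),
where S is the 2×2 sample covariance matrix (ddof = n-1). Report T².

Step 1 — sample mean vector:
  mean(U) = (7 + 8 + 4 + 3) / 4 = 22/4 = 5.5
  mean(V) = (8 + 4 + 6 + 8) / 4 = 26/4 = 6.5
  x̄ = (5.5, 6.5),  deviation x̄ - mu_0 = (5.5, 6.5) - (2, 3) = (3.5, 3.5).

Step 2 — sample covariance matrix, S[i,j] = (1/(n-1)) · Σ_k (x_{k,i} - mean_i) · (x_{k,j} - mean_j), divisor n-1 = 3:
  S[U,U] = ((1.5)·(1.5) + (2.5)·(2.5) + (-1.5)·(-1.5) + (-2.5)·(-2.5)) / 3 = 17/3 = 5.6667
  S[U,V] = ((1.5)·(1.5) + (2.5)·(-2.5) + (-1.5)·(-0.5) + (-2.5)·(1.5)) / 3 = -7/3 = -2.3333
  S[V,V] = ((1.5)·(1.5) + (-2.5)·(-2.5) + (-0.5)·(-0.5) + (1.5)·(1.5)) / 3 = 11/3 = 3.6667
  S = [[5.6667, -2.3333],
 [-2.3333, 3.6667]].

Step 3 — invert S. det(S) = 5.6667·3.6667 - (-2.3333)² = 15.3333.
  S^{-1} = (1/det) · [[d, -b], [-b, a]] = [[0.2391, 0.1522],
 [0.1522, 0.3696]].

Step 4 — quadratic form (x̄ - mu_0)^T · S^{-1} · (x̄ - mu_0):
  S^{-1} · (x̄ - mu_0) = (1.3696, 1.8261),
  (x̄ - mu_0)^T · [...] = (3.5)·(1.3696) + (3.5)·(1.8261) = 11.1848.

Step 5 — scale by n: T² = 4 · 11.1848 = 44.7391.

T² ≈ 44.7391


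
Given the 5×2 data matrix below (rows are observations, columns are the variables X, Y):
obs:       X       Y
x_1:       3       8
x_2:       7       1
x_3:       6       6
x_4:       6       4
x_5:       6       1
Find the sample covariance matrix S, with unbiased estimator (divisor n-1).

Step 1 — column means:
  mean(X) = (3 + 7 + 6 + 6 + 6) / 5 = 28/5 = 5.6
  mean(Y) = (8 + 1 + 6 + 4 + 1) / 5 = 20/5 = 4

Step 2 — sample covariance S[i,j] = (1/(n-1)) · Σ_k (x_{k,i} - mean_i) · (x_{k,j} - mean_j), with n-1 = 4.
  S[X,X] = ((-2.6)·(-2.6) + (1.4)·(1.4) + (0.4)·(0.4) + (0.4)·(0.4) + (0.4)·(0.4)) / 4 = 9.2/4 = 2.3
  S[X,Y] = ((-2.6)·(4) + (1.4)·(-3) + (0.4)·(2) + (0.4)·(0) + (0.4)·(-3)) / 4 = -15/4 = -3.75
  S[Y,Y] = ((4)·(4) + (-3)·(-3) + (2)·(2) + (0)·(0) + (-3)·(-3)) / 4 = 38/4 = 9.5

S is symmetric (S[j,i] = S[i,j]). Assembling:

S = [[2.3, -3.75],
 [-3.75, 9.5]]


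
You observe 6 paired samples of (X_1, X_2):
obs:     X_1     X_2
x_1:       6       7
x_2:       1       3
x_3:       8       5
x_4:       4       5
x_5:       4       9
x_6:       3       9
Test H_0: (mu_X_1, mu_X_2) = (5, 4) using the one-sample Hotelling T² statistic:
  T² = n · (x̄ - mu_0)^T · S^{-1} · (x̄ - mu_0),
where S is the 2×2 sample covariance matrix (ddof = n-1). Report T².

Step 1 — sample mean vector:
  mean(X_1) = (6 + 1 + 8 + 4 + 4 + 3) / 6 = 26/6 = 4.3333
  mean(X_2) = (7 + 3 + 5 + 5 + 9 + 9) / 6 = 38/6 = 6.3333
  x̄ = (4.3333, 6.3333),  deviation x̄ - mu_0 = (4.3333, 6.3333) - (5, 4) = (-0.6667, 2.3333).

Step 2 — sample covariance matrix, S[i,j] = (1/(n-1)) · Σ_k (x_{k,i} - mean_i) · (x_{k,j} - mean_j), divisor n-1 = 5:
  S[X_1,X_1] = ((1.6667)·(1.6667) + (-3.3333)·(-3.3333) + (3.6667)·(3.6667) + (-0.3333)·(-0.3333) + (-0.3333)·(-0.3333) + (-1.3333)·(-1.3333)) / 5 = 29.3333/5 = 5.8667
  S[X_1,X_2] = ((1.6667)·(0.6667) + (-3.3333)·(-3.3333) + (3.6667)·(-1.3333) + (-0.3333)·(-1.3333) + (-0.3333)·(2.6667) + (-1.3333)·(2.6667)) / 5 = 3.3333/5 = 0.6667
  S[X_2,X_2] = ((0.6667)·(0.6667) + (-3.3333)·(-3.3333) + (-1.3333)·(-1.3333) + (-1.3333)·(-1.3333) + (2.6667)·(2.6667) + (2.6667)·(2.6667)) / 5 = 29.3333/5 = 5.8667
  S = [[5.8667, 0.6667],
 [0.6667, 5.8667]].

Step 3 — invert S. det(S) = 5.8667·5.8667 - (0.6667)² = 33.9733.
  S^{-1} = (1/det) · [[d, -b], [-b, a]] = [[0.1727, -0.0196],
 [-0.0196, 0.1727]].

Step 4 — quadratic form (x̄ - mu_0)^T · S^{-1} · (x̄ - mu_0):
  S^{-1} · (x̄ - mu_0) = (-0.1609, 0.416),
  (x̄ - mu_0)^T · [...] = (-0.6667)·(-0.1609) + (2.3333)·(0.416) = 1.078.

Step 5 — scale by n: T² = 6 · 1.078 = 6.4678.

T² ≈ 6.4678


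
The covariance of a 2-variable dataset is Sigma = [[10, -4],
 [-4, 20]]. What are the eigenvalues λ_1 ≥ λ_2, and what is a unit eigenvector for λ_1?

Step 1 — characteristic polynomial of 2×2 Sigma:
  det(Sigma - λI) = λ² - trace · λ + det = 0.
  trace = 10 + 20 = 30, det = 10·20 - (-4)² = 184.
Step 2 — discriminant:
  Δ = trace² - 4·det = 900 - 736 = 164.
Step 3 — eigenvalues:
  λ = (trace ± √Δ)/2 = (30 ± 12.8062)/2,
  λ_1 = 21.4031,  λ_2 = 8.5969.

Step 4 — unit eigenvector for λ_1: solve (Sigma - λ_1 I)v = 0. First row:
  (10 - 21.4031)·v_x + (-4)·v_y = 0, i.e. (-11.4031)·v_x + (-4)·v_y = 0,
  so v ∝ (b, λ_1 - a) = (-4, 11.4031); multiply by -1 so the first entry is positive: u = (4, -11.4031).
  ||u|| = √((4)² + (-11.4031)²) = √(146.0312) ≈ 12.0843,
  v_1 = u/||u|| ≈ (0.331, -0.9436) (||v_1|| = 1).

λ_1 = 21.4031,  λ_2 = 8.5969;  v_1 ≈ (0.331, -0.9436)


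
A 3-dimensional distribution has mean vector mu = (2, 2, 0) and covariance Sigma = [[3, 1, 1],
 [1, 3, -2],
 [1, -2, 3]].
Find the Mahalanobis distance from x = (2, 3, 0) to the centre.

Step 1 — centre the observation: (x - mu) = (0, 1, 0).

Step 2 — invert Sigma (cofactor / det for 3×3, or solve directly):
  Sigma^{-1} = [[1, -1, -1],
 [-1, 1.6, 1.4],
 [-1, 1.4, 1.6]].

Step 3 — form the quadratic (x - mu)^T · Sigma^{-1} · (x - mu):
  Sigma^{-1} · (x - mu) = (-1, 1.6, 1.4).
  (x - mu)^T · [Sigma^{-1} · (x - mu)] = (0)·(-1) + (1)·(1.6) + (0)·(1.4) = 1.6.

Step 4 — take square root: d = √(1.6) ≈ 1.2649.

d(x, mu) = √(1.6) ≈ 1.2649


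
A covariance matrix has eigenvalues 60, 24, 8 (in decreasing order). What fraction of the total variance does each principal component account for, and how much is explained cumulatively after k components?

Step 1 — total variance = trace(Sigma) = Σ λ_i = 60 + 24 + 8 = 92.

Step 2 — fraction explained by component i = λ_i / Σ λ:
  PC1: 60/92 = 0.6522
  PC2: 24/92 = 0.2609
  PC3: 8/92 = 0.087

Step 3 — cumulative fraction after k components = (λ_1 + ... + λ_k) / Σ λ:
  k = 1: 60/92 = 0.6522
  k = 2: (60 + 24)/92 = 84/92 = 0.913
  k = 3: (60 + 24 + 8)/92 = 92/92 = 1

Summary (fraction, with percent):

explained: PC1 0.6522 (65.22%), PC2 0.2609 (26.09%), PC3 0.087 (8.7%);  cumulative: 0.6522, 0.913, 1


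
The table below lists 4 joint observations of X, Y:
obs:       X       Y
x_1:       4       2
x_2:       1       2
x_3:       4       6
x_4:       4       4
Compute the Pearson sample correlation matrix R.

Step 1 — column means:
  mean(X) = (4 + 1 + 4 + 4) / 4 = 13/4 = 3.25
  mean(Y) = (2 + 2 + 6 + 4) / 4 = 14/4 = 3.5

Step 2 — sample variances and covariances s[i,j] = (1/(n-1)) · Σ_k (x_{k,i} - mean_i) · (x_{k,j} - mean_j), with n-1 = 3:
  s[X,X] = ((0.75)·(0.75) + (-2.25)·(-2.25) + (0.75)·(0.75) + (0.75)·(0.75)) / 3 = 6.75/3 = 2.25
  s[X,Y] = ((0.75)·(-1.5) + (-2.25)·(-1.5) + (0.75)·(2.5) + (0.75)·(0.5)) / 3 = 4.5/3 = 1.5
  s[Y,Y] = ((-1.5)·(-1.5) + (-1.5)·(-1.5) + (2.5)·(2.5) + (0.5)·(0.5)) / 3 = 11/3 = 3.6667
  Sample standard deviations s_i = √(s[i,i]):
  s(X) = √(2.25) = 1.5
  s(Y) = √(3.6667) = 1.9149

Step 3 — r_{ij} = s_{ij} / (s_i · s_j):
  r[X,X] = 1 (diagonal).
  r[X,Y] = 1.5 / (1.5 · 1.9149) = 1.5 / 2.8723 = 0.5222
  r[Y,Y] = 1 (diagonal).

R is symmetric with unit diagonal. Assembling:

R = [[1, 0.5222],
 [0.5222, 1]]


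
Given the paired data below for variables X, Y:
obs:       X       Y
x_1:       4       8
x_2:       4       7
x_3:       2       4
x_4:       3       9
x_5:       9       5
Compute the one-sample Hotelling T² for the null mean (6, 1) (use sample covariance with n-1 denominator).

Step 1 — sample mean vector:
  mean(X) = (4 + 4 + 2 + 3 + 9) / 5 = 22/5 = 4.4
  mean(Y) = (8 + 7 + 4 + 9 + 5) / 5 = 33/5 = 6.6
  x̄ = (4.4, 6.6),  deviation x̄ - mu_0 = (4.4, 6.6) - (6, 1) = (-1.6, 5.6).

Step 2 — sample covariance matrix, S[i,j] = (1/(n-1)) · Σ_k (x_{k,i} - mean_i) · (x_{k,j} - mean_j), divisor n-1 = 4:
  S[X,X] = ((-0.4)·(-0.4) + (-0.4)·(-0.4) + (-2.4)·(-2.4) + (-1.4)·(-1.4) + (4.6)·(4.6)) / 4 = 29.2/4 = 7.3
  S[X,Y] = ((-0.4)·(1.4) + (-0.4)·(0.4) + (-2.4)·(-2.6) + (-1.4)·(2.4) + (4.6)·(-1.6)) / 4 = -5.2/4 = -1.3
  S[Y,Y] = ((1.4)·(1.4) + (0.4)·(0.4) + (-2.6)·(-2.6) + (2.4)·(2.4) + (-1.6)·(-1.6)) / 4 = 17.2/4 = 4.3
  S = [[7.3, -1.3],
 [-1.3, 4.3]].

Step 3 — invert S. det(S) = 7.3·4.3 - (-1.3)² = 29.7.
  S^{-1} = (1/det) · [[d, -b], [-b, a]] = [[0.1448, 0.0438],
 [0.0438, 0.2458]].

Step 4 — quadratic form (x̄ - mu_0)^T · S^{-1} · (x̄ - mu_0):
  S^{-1} · (x̄ - mu_0) = (0.0135, 1.3064),
  (x̄ - mu_0)^T · [...] = (-1.6)·(0.0135) + (5.6)·(1.3064) = 7.2943.

Step 5 — scale by n: T² = 5 · 7.2943 = 36.4714.

T² ≈ 36.4714


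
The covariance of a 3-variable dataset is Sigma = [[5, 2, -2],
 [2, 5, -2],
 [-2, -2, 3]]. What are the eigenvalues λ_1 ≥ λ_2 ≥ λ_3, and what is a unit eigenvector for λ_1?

Step 1 — characteristic polynomial p(λ) = det(λI - Sigma) = λ³ - tr·λ² + c_1·λ - det, where tr = trace, c_1 = sum of the principal 2×2 minors, det = det(Sigma):
  tr = 5 + 5 + 3 = 13,
  c_1 = (5·5 - (2)²) + (5·3 - (-2)²) + (5·3 - (-2)²) = 21 + 11 + 11 = 43,
  det = 5·(5·3 - (-2)²) - (2)·((2)·3 - (-2)·(-2)) + (-2)·((2)·(-2) - 5·(-2)) = 5·(11) - (2)·(2) + (-2)·(6) = 39.
  So p(λ) = λ³ - 13λ² + 43λ - 39.
Step 2 — look for an integer root (rational root theorem: any rational root is an integer divisor of 39). Testing λ = 3:
  p(3) = 27 - 117 + 129 - 39 = 0  ✓
  Dividing out (λ - 3): p(λ) = (λ - 3)(λ² - 10λ + 13).
Step 3 — remaining eigenvalues from the quadratic λ² - 10λ + 13 = 0:
  Δ = 10² - 4·13 = 100 - 52 = 48,  λ = (10 ± √48)/2 = (10 ± 6.9282)/2 ≈ 8.4641 or 1.5359.
  Sorted: λ_1 = 8.4641,  λ_2 = 3,  λ_3 = 1.5359  (check: sum = 13 = tr ✓).

Step 4 — unit eigenvector for λ_1 ≈ 8.4641: v spans the null space of (Sigma - λ_1 I), whose rows are
  r_1 = (-3.4641, 2, -2),  r_2 = (2, -3.4641, -2),  r_3 = (-2, -2, -5.4641).
  v is orthogonal to every row, so take v ∝ r_1 × r_2 = ((2)·(-2) - (-2)·(-3.4641), (-2)·(2) - (-3.4641)·(-2), (-3.4641)·(-3.4641) - (2)·(2)) ≈ (-10.9282, -10.9282, 8).
  Rescale (multiply by -1 so the first nonzero entry is positive): u = (10.9282, 10.9282, -8).
  ||u|| = √((10.9282)² + (10.9282)² + (-8)²) = √(302.8513) ≈ 17.4026,  v_1 = u/||u|| ≈ (0.628, 0.628, -0.4597) (||v_1|| = 1).

λ_1 = 8.4641,  λ_2 = 3,  λ_3 = 1.5359;  v_1 ≈ (0.628, 0.628, -0.4597)


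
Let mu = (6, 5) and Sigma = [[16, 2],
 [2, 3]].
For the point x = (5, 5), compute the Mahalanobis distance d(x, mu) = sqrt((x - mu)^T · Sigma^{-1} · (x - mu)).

Step 1 — centre the observation: (x - mu) = (-1, 0).

Step 2 — invert Sigma. det(Sigma) = 16·3 - (2)² = 44.
  Sigma^{-1} = (1/det) · [[d, -b], [-b, a]] = [[0.0682, -0.0455],
 [-0.0455, 0.3636]].

Step 3 — form the quadratic (x - mu)^T · Sigma^{-1} · (x - mu):
  Sigma^{-1} · (x - mu) = (-0.0682, 0.0455).
  (x - mu)^T · [Sigma^{-1} · (x - mu)] = (-1)·(-0.0682) + (0)·(0.0455) = 0.0682.

Step 4 — take square root: d = √(0.0682) ≈ 0.2611.

d(x, mu) = √(0.0682) ≈ 0.2611


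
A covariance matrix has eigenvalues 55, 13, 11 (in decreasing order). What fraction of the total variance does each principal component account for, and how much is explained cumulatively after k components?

Step 1 — total variance = trace(Sigma) = Σ λ_i = 55 + 13 + 11 = 79.

Step 2 — fraction explained by component i = λ_i / Σ λ:
  PC1: 55/79 = 0.6962
  PC2: 13/79 = 0.1646
  PC3: 11/79 = 0.1392

Step 3 — cumulative fraction after k components = (λ_1 + ... + λ_k) / Σ λ:
  k = 1: 55/79 = 0.6962
  k = 2: (55 + 13)/79 = 68/79 = 0.8608
  k = 3: (55 + 13 + 11)/79 = 79/79 = 1

Summary (fraction, with percent):

explained: PC1 0.6962 (69.62%), PC2 0.1646 (16.46%), PC3 0.1392 (13.92%);  cumulative: 0.6962, 0.8608, 1


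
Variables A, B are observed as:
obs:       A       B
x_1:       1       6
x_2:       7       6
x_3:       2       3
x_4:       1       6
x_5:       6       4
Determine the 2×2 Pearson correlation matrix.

Step 1 — column means:
  mean(A) = (1 + 7 + 2 + 1 + 6) / 5 = 17/5 = 3.4
  mean(B) = (6 + 6 + 3 + 6 + 4) / 5 = 25/5 = 5

Step 2 — sample variances and covariances s[i,j] = (1/(n-1)) · Σ_k (x_{k,i} - mean_i) · (x_{k,j} - mean_j), with n-1 = 4:
  s[A,A] = ((-2.4)·(-2.4) + (3.6)·(3.6) + (-1.4)·(-1.4) + (-2.4)·(-2.4) + (2.6)·(2.6)) / 4 = 33.2/4 = 8.3
  s[A,B] = ((-2.4)·(1) + (3.6)·(1) + (-1.4)·(-2) + (-2.4)·(1) + (2.6)·(-1)) / 4 = -1/4 = -0.25
  s[B,B] = ((1)·(1) + (1)·(1) + (-2)·(-2) + (1)·(1) + (-1)·(-1)) / 4 = 8/4 = 2
  Sample standard deviations s_i = √(s[i,i]):
  s(A) = √(8.3) = 2.881
  s(B) = √(2) = 1.4142

Step 3 — r_{ij} = s_{ij} / (s_i · s_j):
  r[A,A] = 1 (diagonal).
  r[A,B] = -0.25 / (2.881 · 1.4142) = -0.25 / 4.0743 = -0.0614
  r[B,B] = 1 (diagonal).

R is symmetric with unit diagonal. Assembling:

R = [[1, -0.0614],
 [-0.0614, 1]]


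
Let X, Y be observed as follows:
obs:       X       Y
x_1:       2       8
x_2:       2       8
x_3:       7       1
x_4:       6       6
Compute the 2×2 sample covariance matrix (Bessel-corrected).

Step 1 — column means:
  mean(X) = (2 + 2 + 7 + 6) / 4 = 17/4 = 4.25
  mean(Y) = (8 + 8 + 1 + 6) / 4 = 23/4 = 5.75

Step 2 — sample covariance S[i,j] = (1/(n-1)) · Σ_k (x_{k,i} - mean_i) · (x_{k,j} - mean_j), with n-1 = 3.
  S[X,X] = ((-2.25)·(-2.25) + (-2.25)·(-2.25) + (2.75)·(2.75) + (1.75)·(1.75)) / 3 = 20.75/3 = 6.9167
  S[X,Y] = ((-2.25)·(2.25) + (-2.25)·(2.25) + (2.75)·(-4.75) + (1.75)·(0.25)) / 3 = -22.75/3 = -7.5833
  S[Y,Y] = ((2.25)·(2.25) + (2.25)·(2.25) + (-4.75)·(-4.75) + (0.25)·(0.25)) / 3 = 32.75/3 = 10.9167

S is symmetric (S[j,i] = S[i,j]). Assembling:

S = [[6.9167, -7.5833],
 [-7.5833, 10.9167]]


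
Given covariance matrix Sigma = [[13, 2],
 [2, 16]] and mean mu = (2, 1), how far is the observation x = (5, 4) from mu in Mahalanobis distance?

Step 1 — centre the observation: (x - mu) = (3, 3).

Step 2 — invert Sigma. det(Sigma) = 13·16 - (2)² = 204.
  Sigma^{-1} = (1/det) · [[d, -b], [-b, a]] = [[0.0784, -0.0098],
 [-0.0098, 0.0637]].

Step 3 — form the quadratic (x - mu)^T · Sigma^{-1} · (x - mu):
  Sigma^{-1} · (x - mu) = (0.2059, 0.1618).
  (x - mu)^T · [Sigma^{-1} · (x - mu)] = (3)·(0.2059) + (3)·(0.1618) = 1.1029.

Step 4 — take square root: d = √(1.1029) ≈ 1.0502.

d(x, mu) = √(1.1029) ≈ 1.0502


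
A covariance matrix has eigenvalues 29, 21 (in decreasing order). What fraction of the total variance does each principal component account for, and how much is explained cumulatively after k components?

Step 1 — total variance = trace(Sigma) = Σ λ_i = 29 + 21 = 50.

Step 2 — fraction explained by component i = λ_i / Σ λ:
  PC1: 29/50 = 0.58
  PC2: 21/50 = 0.42

Step 3 — cumulative fraction after k components = (λ_1 + ... + λ_k) / Σ λ:
  k = 1: 29/50 = 0.58
  k = 2: (29 + 21)/50 = 50/50 = 1

Summary (fraction, with percent):

explained: PC1 0.58 (58%), PC2 0.42 (42%);  cumulative: 0.58, 1


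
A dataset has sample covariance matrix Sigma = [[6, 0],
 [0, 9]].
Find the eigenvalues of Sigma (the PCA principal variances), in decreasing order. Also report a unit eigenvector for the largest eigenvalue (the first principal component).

Step 1 — characteristic polynomial of 2×2 Sigma:
  det(Sigma - λI) = λ² - trace · λ + det = 0.
  trace = 6 + 9 = 15, det = 6·9 - (0)² = 54.
Step 2 — discriminant:
  Δ = trace² - 4·det = 225 - 216 = 9.
Step 3 — eigenvalues:
  λ = (trace ± √Δ)/2 = (15 ± 3)/2,
  λ_1 = 9,  λ_2 = 6.

Step 4 — unit eigenvector for λ_1: Sigma is diagonal, so its eigenvectors are the coordinate axes. λ_1 = 9 is the diagonal entry on the second coordinate axis, hence
  v_1 = (0, 1) (||v_1|| = 1).

λ_1 = 9,  λ_2 = 6;  v_1 ≈ (0, 1)


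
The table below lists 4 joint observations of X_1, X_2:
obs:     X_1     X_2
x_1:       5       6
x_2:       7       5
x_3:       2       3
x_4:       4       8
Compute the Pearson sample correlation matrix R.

Step 1 — column means:
  mean(X_1) = (5 + 7 + 2 + 4) / 4 = 18/4 = 4.5
  mean(X_2) = (6 + 5 + 3 + 8) / 4 = 22/4 = 5.5

Step 2 — sample variances and covariances s[i,j] = (1/(n-1)) · Σ_k (x_{k,i} - mean_i) · (x_{k,j} - mean_j), with n-1 = 3:
  s[X_1,X_1] = ((0.5)·(0.5) + (2.5)·(2.5) + (-2.5)·(-2.5) + (-0.5)·(-0.5)) / 3 = 13/3 = 4.3333
  s[X_1,X_2] = ((0.5)·(0.5) + (2.5)·(-0.5) + (-2.5)·(-2.5) + (-0.5)·(2.5)) / 3 = 4/3 = 1.3333
  s[X_2,X_2] = ((0.5)·(0.5) + (-0.5)·(-0.5) + (-2.5)·(-2.5) + (2.5)·(2.5)) / 3 = 13/3 = 4.3333
  Sample standard deviations s_i = √(s[i,i]):
  s(X_1) = √(4.3333) = 2.0817
  s(X_2) = √(4.3333) = 2.0817

Step 3 — r_{ij} = s_{ij} / (s_i · s_j):
  r[X_1,X_1] = 1 (diagonal).
  r[X_1,X_2] = 1.3333 / (2.0817 · 2.0817) = 1.3333 / 4.3333 = 0.3077
  r[X_2,X_2] = 1 (diagonal).

R is symmetric with unit diagonal. Assembling:

R = [[1, 0.3077],
 [0.3077, 1]]


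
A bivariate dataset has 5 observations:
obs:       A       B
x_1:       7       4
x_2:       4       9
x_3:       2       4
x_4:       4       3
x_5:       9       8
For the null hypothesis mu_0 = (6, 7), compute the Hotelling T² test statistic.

Step 1 — sample mean vector:
  mean(A) = (7 + 4 + 2 + 4 + 9) / 5 = 26/5 = 5.2
  mean(B) = (4 + 9 + 4 + 3 + 8) / 5 = 28/5 = 5.6
  x̄ = (5.2, 5.6),  deviation x̄ - mu_0 = (5.2, 5.6) - (6, 7) = (-0.8, -1.4).

Step 2 — sample covariance matrix, S[i,j] = (1/(n-1)) · Σ_k (x_{k,i} - mean_i) · (x_{k,j} - mean_j), divisor n-1 = 4:
  S[A,A] = ((1.8)·(1.8) + (-1.2)·(-1.2) + (-3.2)·(-3.2) + (-1.2)·(-1.2) + (3.8)·(3.8)) / 4 = 30.8/4 = 7.7
  S[A,B] = ((1.8)·(-1.6) + (-1.2)·(3.4) + (-3.2)·(-1.6) + (-1.2)·(-2.6) + (3.8)·(2.4)) / 4 = 10.4/4 = 2.6
  S[B,B] = ((-1.6)·(-1.6) + (3.4)·(3.4) + (-1.6)·(-1.6) + (-2.6)·(-2.6) + (2.4)·(2.4)) / 4 = 29.2/4 = 7.3
  S = [[7.7, 2.6],
 [2.6, 7.3]].

Step 3 — invert S. det(S) = 7.7·7.3 - (2.6)² = 49.45.
  S^{-1} = (1/det) · [[d, -b], [-b, a]] = [[0.1476, -0.0526],
 [-0.0526, 0.1557]].

Step 4 — quadratic form (x̄ - mu_0)^T · S^{-1} · (x̄ - mu_0):
  S^{-1} · (x̄ - mu_0) = (-0.0445, -0.1759),
  (x̄ - mu_0)^T · [...] = (-0.8)·(-0.0445) + (-1.4)·(-0.1759) = 0.2819.

Step 5 — scale by n: T² = 5 · 0.2819 = 1.4095.

T² ≈ 1.4095


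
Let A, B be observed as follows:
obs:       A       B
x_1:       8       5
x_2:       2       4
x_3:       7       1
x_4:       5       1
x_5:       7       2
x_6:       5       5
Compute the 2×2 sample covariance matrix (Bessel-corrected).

Step 1 — column means:
  mean(A) = (8 + 2 + 7 + 5 + 7 + 5) / 6 = 34/6 = 5.6667
  mean(B) = (5 + 4 + 1 + 1 + 2 + 5) / 6 = 18/6 = 3

Step 2 — sample covariance S[i,j] = (1/(n-1)) · Σ_k (x_{k,i} - mean_i) · (x_{k,j} - mean_j), with n-1 = 5.
  S[A,A] = ((2.3333)·(2.3333) + (-3.6667)·(-3.6667) + (1.3333)·(1.3333) + (-0.6667)·(-0.6667) + (1.3333)·(1.3333) + (-0.6667)·(-0.6667)) / 5 = 23.3333/5 = 4.6667
  S[A,B] = ((2.3333)·(2) + (-3.6667)·(1) + (1.3333)·(-2) + (-0.6667)·(-2) + (1.3333)·(-1) + (-0.6667)·(2)) / 5 = -3/5 = -0.6
  S[B,B] = ((2)·(2) + (1)·(1) + (-2)·(-2) + (-2)·(-2) + (-1)·(-1) + (2)·(2)) / 5 = 18/5 = 3.6

S is symmetric (S[j,i] = S[i,j]). Assembling:

S = [[4.6667, -0.6],
 [-0.6, 3.6]]


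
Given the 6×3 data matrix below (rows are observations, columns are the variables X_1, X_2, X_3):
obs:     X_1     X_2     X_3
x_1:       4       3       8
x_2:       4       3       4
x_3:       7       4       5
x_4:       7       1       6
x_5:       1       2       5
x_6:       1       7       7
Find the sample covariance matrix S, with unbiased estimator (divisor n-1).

Step 1 — column means:
  mean(X_1) = (4 + 4 + 7 + 7 + 1 + 1) / 6 = 24/6 = 4
  mean(X_2) = (3 + 3 + 4 + 1 + 2 + 7) / 6 = 20/6 = 3.3333
  mean(X_3) = (8 + 4 + 5 + 6 + 5 + 7) / 6 = 35/6 = 5.8333

Step 2 — sample covariance S[i,j] = (1/(n-1)) · Σ_k (x_{k,i} - mean_i) · (x_{k,j} - mean_j), with n-1 = 5.
  S[X_1,X_1] = ((0)·(0) + (0)·(0) + (3)·(3) + (3)·(3) + (-3)·(-3) + (-3)·(-3)) / 5 = 36/5 = 7.2
  S[X_1,X_2] = ((0)·(-0.3333) + (0)·(-0.3333) + (3)·(0.6667) + (3)·(-2.3333) + (-3)·(-1.3333) + (-3)·(3.6667)) / 5 = -12/5 = -2.4
  S[X_1,X_3] = ((0)·(2.1667) + (0)·(-1.8333) + (3)·(-0.8333) + (3)·(0.1667) + (-3)·(-0.8333) + (-3)·(1.1667)) / 5 = -3/5 = -0.6
  S[X_2,X_2] = ((-0.3333)·(-0.3333) + (-0.3333)·(-0.3333) + (0.6667)·(0.6667) + (-2.3333)·(-2.3333) + (-1.3333)·(-1.3333) + (3.6667)·(3.6667)) / 5 = 21.3333/5 = 4.2667
  S[X_2,X_3] = ((-0.3333)·(2.1667) + (-0.3333)·(-1.8333) + (0.6667)·(-0.8333) + (-2.3333)·(0.1667) + (-1.3333)·(-0.8333) + (3.6667)·(1.1667)) / 5 = 4.3333/5 = 0.8667
  S[X_3,X_3] = ((2.1667)·(2.1667) + (-1.8333)·(-1.8333) + (-0.8333)·(-0.8333) + (0.1667)·(0.1667) + (-0.8333)·(-0.8333) + (1.1667)·(1.1667)) / 5 = 10.8333/5 = 2.1667

S is symmetric (S[j,i] = S[i,j]). Assembling:

S = [[7.2, -2.4, -0.6],
 [-2.4, 4.2667, 0.8667],
 [-0.6, 0.8667, 2.1667]]
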